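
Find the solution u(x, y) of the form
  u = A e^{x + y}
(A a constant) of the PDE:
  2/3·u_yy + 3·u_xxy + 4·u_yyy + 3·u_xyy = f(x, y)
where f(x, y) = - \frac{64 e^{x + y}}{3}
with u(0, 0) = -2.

Substitute the ansatz u = A e^{x + y} into the left-hand side.
Derivatives of the ansatz:
  u_yy = A e^{x} e^{y}
  u_xxy = A e^{x} e^{y}
  u_yyy = A e^{x} e^{y}
  u_xyy = A e^{x} e^{y}
Term by term:
  2/3·u_yy = \frac{2 A e^{x} e^{y}}{3}
  3·u_xxy = 3 A e^{x} e^{y}
  4·u_yyy = 4 A e^{x} e^{y}
  3·u_xyy = 3 A e^{x} e^{y}
So the left-hand side equals
  \frac{32 A e^{x} e^{y}}{3}
This must equal f(x, y) identically; expanded, f = - \frac{64 e^{x} e^{y}}{3}.
Matching coefficients of the independent functions:
  [e^{x} e^{y}]:  \frac{32 A}{3} = - \frac{64}{3}
Solving: A = -2.
Check against the point condition:
  u(0, 0) = -2  ⟹  A = -2  ✓
Hence u(x, y) = - 2 e^{x + y}.

Answer: u(x, y) = - 2 e^{x + y}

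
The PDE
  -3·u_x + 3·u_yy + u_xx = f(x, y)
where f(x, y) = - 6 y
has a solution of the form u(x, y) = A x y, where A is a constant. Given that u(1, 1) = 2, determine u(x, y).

Answer: u(x, y) = 2 x y

Derivation:
Substitute the ansatz u = A x y into the left-hand side.
Derivatives of the ansatz:
  u_x = A y
  u_yy = 0
  u_xx = 0
Term by term:
  -3·u_x = - 3 A y
  3·u_yy = 0
  u_xx = 0
So the left-hand side equals
  - 3 A y
This must equal f(x, y) = - 6 y identically.
Matching coefficients of the independent functions:
  [y]:  - 3 A = -6
Solving: A = 2.
Check against the point condition:
  u(1, 1) = 2  ⟹  A = 2  ✓
Hence u(x, y) = 2 x y.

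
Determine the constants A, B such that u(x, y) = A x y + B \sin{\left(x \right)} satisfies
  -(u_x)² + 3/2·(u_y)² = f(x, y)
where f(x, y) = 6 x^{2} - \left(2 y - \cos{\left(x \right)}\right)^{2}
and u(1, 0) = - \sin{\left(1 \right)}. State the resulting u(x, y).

Answer: u(x, y) = 2 x y - \sin{\left(x \right)}

Derivation:
Substitute the ansatz u = A x y + B \sin{\left(x \right)} into the left-hand side.
Derivatives of the ansatz:
  u_x = A y + B \cos{\left(x \right)}
  u_y = A x
Term by term:
  -(u_x)² = - A^{2} y^{2} - 2 A B y \cos{\left(x \right)} - B^{2} \cos^{2}{\left(x \right)}
  3/2·(u_y)² = \frac{3 A^{2} x^{2}}{2}
So the left-hand side equals
  \frac{3 A^{2} x^{2}}{2} - A^{2} y^{2} - 2 A B y \cos{\left(x \right)} - B^{2} \cos^{2}{\left(x \right)}
This must equal f(x, y) identically; expanded, f = 6 x^{2} - 4 y^{2} + 4 y \cos{\left(x \right)} - \cos^{2}{\left(x \right)}.
Matching coefficients of the independent functions:
  [x^{2}]:  \frac{3 A^{2}}{2} = 6
  [y^{2}]:  - A^{2} = -4
  [y \cos{\left(x \right)}]:  - 2 A B = 4
  [\cos^{2}{\left(x \right)}]:  - B^{2} = -1
These equations allow (A, B) = (-2, 1) or (2, -1).
Impose the point condition(s):
  u(1, 0) = - \sin{\left(1 \right)}  ⟹  B \sin{\left(1 \right)} = - \sin{\left(1 \right)}
Only A = 2, B = -1 satisfies everything.
Hence u(x, y) = 2 x y - \sin{\left(x \right)}.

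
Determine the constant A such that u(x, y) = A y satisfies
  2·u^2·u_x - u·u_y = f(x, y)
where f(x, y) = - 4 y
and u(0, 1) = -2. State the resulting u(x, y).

Substitute the ansatz u = A y into the left-hand side.
Derivatives of the ansatz:
  u_x = 0
  u_y = A
Term by term:
  2·u^2·u_x = 0
  -u·u_y = - A^{2} y
So the left-hand side equals
  - A^{2} y
This must equal f(x, y) = - 4 y identically.
Matching coefficients of the independent functions:
  [y]:  - A^{2} = -4
These equations allow (A) = (-2) or (2).
Impose the point condition(s):
  u(0, 1) = -2  ⟹  A = -2
Only A = -2 satisfies everything.
Hence u(x, y) = - 2 y.

Answer: u(x, y) = - 2 y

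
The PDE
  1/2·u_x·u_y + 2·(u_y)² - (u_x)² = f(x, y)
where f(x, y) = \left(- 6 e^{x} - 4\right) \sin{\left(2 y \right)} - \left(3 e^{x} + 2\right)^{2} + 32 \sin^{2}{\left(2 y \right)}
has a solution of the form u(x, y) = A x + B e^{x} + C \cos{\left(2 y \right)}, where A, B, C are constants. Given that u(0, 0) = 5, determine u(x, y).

Substitute the ansatz u = A x + B e^{x} + C \cos{\left(2 y \right)} into the left-hand side.
Derivatives of the ansatz:
  u_x = A + B e^{x}
  u_y = - 2 C \sin{\left(2 y \right)}
Term by term:
  1/2·u_x·u_y = - A C \sin{\left(2 y \right)} - B C e^{x} \sin{\left(2 y \right)}
  2·(u_y)² = 8 C^{2} \sin^{2}{\left(2 y \right)}
  -(u_x)² = - A^{2} - 2 A B e^{x} - B^{2} e^{2 x}
So the left-hand side equals
  - A^{2} - 2 A B e^{x} - A C \sin{\left(2 y \right)} - B^{2} e^{2 x} - B C e^{x} \sin{\left(2 y \right)} + 8 C^{2} \sin^{2}{\left(2 y \right)}
This must equal f(x, y) identically; expanded, f = - 9 e^{2 x} - 6 e^{x} \sin{\left(2 y \right)} - 12 e^{x} + 32 \sin^{2}{\left(2 y \right)} - 4 \sin{\left(2 y \right)} - 4.
Matching coefficients of the independent functions:
  [constant term]:  - A^{2} = -4
  [e^{x} \sin{\left(2 y \right)}]:  - B C = -6
  [e^{x}]:  - 2 A B = -12
  [e^{2 x}]:  - B^{2} = -9
  [\sin{\left(2 y \right)}]:  - A C = -4
  [\sin^{2}{\left(2 y \right)}]:  8 C^{2} = 32
These equations allow (A, B, C) = (-2, -3, -2) or (2, 3, 2).
Impose the point condition(s):
  u(0, 0) = 5  ⟹  B + C = 5
Only A = 2, B = 3, C = 2 satisfies everything.
Hence u(x, y) = 2 x + 3 e^{x} + 2 \cos{\left(2 y \right)}.

Answer: u(x, y) = 2 x + 3 e^{x} + 2 \cos{\left(2 y \right)}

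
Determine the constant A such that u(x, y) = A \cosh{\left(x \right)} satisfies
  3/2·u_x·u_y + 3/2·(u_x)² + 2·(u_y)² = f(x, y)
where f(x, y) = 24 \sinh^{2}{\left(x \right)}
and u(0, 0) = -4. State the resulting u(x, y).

Substitute the ansatz u = A \cosh{\left(x \right)} into the left-hand side.
Derivatives of the ansatz:
  u_x = A \sinh{\left(x \right)}
  u_y = 0
Term by term:
  3/2·u_x·u_y = 0
  3/2·(u_x)² = \frac{3 A^{2} \sinh^{2}{\left(x \right)}}{2}
  2·(u_y)² = 0
So the left-hand side equals
  \frac{3 A^{2} \sinh^{2}{\left(x \right)}}{2}
This must equal f(x, y) = 24 \sinh^{2}{\left(x \right)} identically.
Matching coefficients of the independent functions:
  [\sinh^{2}{\left(x \right)}]:  \frac{3 A^{2}}{2} = 24
These equations allow (A) = (-4) or (4).
Impose the point condition(s):
  u(0, 0) = -4  ⟹  A = -4
Only A = -4 satisfies everything.
Hence u(x, y) = - 4 \cosh{\left(x \right)}.

Answer: u(x, y) = - 4 \cosh{\left(x \right)}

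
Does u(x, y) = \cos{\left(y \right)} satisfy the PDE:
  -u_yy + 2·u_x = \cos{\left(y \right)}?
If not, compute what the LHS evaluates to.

Answer: Yes

Derivation:
Evaluate each term of the left-hand side for u = \cos{\left(y \right)}.
Derivatives:
  u_yy = - \cos{\left(y \right)}
  u_x = 0
Terms:
  -u_yy = \cos{\left(y \right)}
  2·u_x = 0
Sum: LHS = \cos{\left(y \right)}
This is exactly the given right-hand side, so u is a solution.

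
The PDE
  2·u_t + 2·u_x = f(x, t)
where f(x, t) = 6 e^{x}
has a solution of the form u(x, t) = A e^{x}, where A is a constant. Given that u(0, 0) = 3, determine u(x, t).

Substitute the ansatz u = A e^{x} into the left-hand side.
Derivatives of the ansatz:
  u_t = 0
  u_x = A e^{x}
Term by term:
  2·u_t = 0
  2·u_x = 2 A e^{x}
So the left-hand side equals
  2 A e^{x}
This must equal f(x, t) = 6 e^{x} identically.
Matching coefficients of the independent functions:
  [e^{x}]:  2 A = 6
Solving: A = 3.
Check against the point condition:
  u(0, 0) = 3  ⟹  A = 3  ✓
Hence u(x, t) = 3 e^{x}.

Answer: u(x, t) = 3 e^{x}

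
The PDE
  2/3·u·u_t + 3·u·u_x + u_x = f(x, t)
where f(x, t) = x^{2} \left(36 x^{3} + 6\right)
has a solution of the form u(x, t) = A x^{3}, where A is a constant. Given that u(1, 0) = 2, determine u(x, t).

Substitute the ansatz u = A x^{3} into the left-hand side.
Derivatives of the ansatz:
  u_t = 0
  u_x = 3 A x^{2}
Term by term:
  2/3·u·u_t = 0
  3·u·u_x = 9 A^{2} x^{5}
  u_x = 3 A x^{2}
So the left-hand side equals
  9 A^{2} x^{5} + 3 A x^{2}
This must equal f(x, t) identically; expanded, f = 36 x^{5} + 6 x^{2}.
Matching coefficients of the independent functions:
  [x^{2}]:  3 A = 6
  [x^{5}]:  9 A^{2} = 36
Solving: A = 2.
Check against the point condition:
  u(1, 0) = 2  ⟹  A = 2  ✓
Hence u(x, t) = 2 x^{3}.

Answer: u(x, t) = 2 x^{3}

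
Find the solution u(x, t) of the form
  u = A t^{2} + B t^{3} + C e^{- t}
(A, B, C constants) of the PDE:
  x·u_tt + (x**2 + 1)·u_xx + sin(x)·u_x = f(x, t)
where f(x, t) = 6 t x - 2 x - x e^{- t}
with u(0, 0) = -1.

Answer: u(x, t) = t^{3} - t^{2} - e^{- t}

Derivation:
Substitute the ansatz u = A t^{2} + B t^{3} + C e^{- t} into the left-hand side.
Derivatives of the ansatz:
  u_tt = 2 A + 6 B t + C e^{- t}
  u_xx = 0
  u_x = 0
Term by term:
  x·u_tt = 2 A x + 6 B t x + C x e^{- t}
  (x**2 + 1)·u_xx = 0
  sin(x)·u_x = 0
So the left-hand side equals
  2 A x + 6 B t x + C x e^{- t}
This must equal f(x, t) = 6 t x - 2 x - x e^{- t} identically.
Matching coefficients of the independent functions:
  [x]:  2 A = -2
  [t x]:  6 B = 6
  [x e^{- t}]:  C = -1
Solving: A = -1, B = 1, C = -1.
Check against the point condition:
  u(0, 0) = -1  ⟹  C = -1  ✓
Hence u(x, t) = t^{3} - t^{2} - e^{- t}.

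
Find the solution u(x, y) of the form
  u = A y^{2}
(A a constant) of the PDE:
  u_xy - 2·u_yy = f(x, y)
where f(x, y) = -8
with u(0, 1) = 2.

Answer: u(x, y) = 2 y^{2}

Derivation:
Substitute the ansatz u = A y^{2} into the left-hand side.
Derivatives of the ansatz:
  u_xy = 0
  u_yy = 2 A
Term by term:
  u_xy = 0
  -2·u_yy = - 4 A
So the left-hand side equals
  - 4 A
This must equal f(x, y) = -8 identically.
Matching coefficients of the independent functions:
  [constant term]:  - 4 A = -8
Solving: A = 2.
Check against the point condition:
  u(0, 1) = 2  ⟹  A = 2  ✓
Hence u(x, y) = 2 y^{2}.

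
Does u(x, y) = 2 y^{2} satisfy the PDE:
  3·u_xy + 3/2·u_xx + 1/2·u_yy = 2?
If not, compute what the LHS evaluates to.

Evaluate each term of the left-hand side for u = 2 y^{2}.
Derivatives:
  u_xy = 0
  u_xx = 0
  u_yy = 4
Terms:
  3·u_xy = 0
  3/2·u_xx = 0
  1/2·u_yy = 2
Sum: LHS = 2
This is exactly the given right-hand side, so u is a solution.

Answer: Yes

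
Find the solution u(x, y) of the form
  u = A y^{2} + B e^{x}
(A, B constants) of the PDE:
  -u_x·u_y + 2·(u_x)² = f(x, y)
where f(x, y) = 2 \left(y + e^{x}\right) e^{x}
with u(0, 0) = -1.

Substitute the ansatz u = A y^{2} + B e^{x} into the left-hand side.
Derivatives of the ansatz:
  u_x = B e^{x}
  u_y = 2 A y
Term by term:
  -u_x·u_y = - 2 A B y e^{x}
  2·(u_x)² = 2 B^{2} e^{2 x}
So the left-hand side equals
  - 2 A B y e^{x} + 2 B^{2} e^{2 x}
This must equal f(x, y) identically; expanded, f = 2 y e^{x} + 2 e^{2 x}.
Matching coefficients of the independent functions:
  [y e^{x}]:  - 2 A B = 2
  [e^{2 x}]:  2 B^{2} = 2
These equations allow (A, B) = (-1, 1) or (1, -1).
Impose the point condition(s):
  u(0, 0) = -1  ⟹  B = -1
Only A = 1, B = -1 satisfies everything.
Hence u(x, y) = y^{2} - e^{x}.

Answer: u(x, y) = y^{2} - e^{x}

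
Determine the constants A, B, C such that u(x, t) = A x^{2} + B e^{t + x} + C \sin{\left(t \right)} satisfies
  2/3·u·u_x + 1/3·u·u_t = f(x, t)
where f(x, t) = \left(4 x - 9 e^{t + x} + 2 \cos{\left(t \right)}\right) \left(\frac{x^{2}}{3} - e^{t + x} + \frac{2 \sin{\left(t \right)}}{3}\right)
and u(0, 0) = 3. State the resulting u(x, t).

Answer: u(x, t) = - x^{2} + 3 e^{t + x} - 2 \sin{\left(t \right)}

Derivation:
Substitute the ansatz u = A x^{2} + B e^{t + x} + C \sin{\left(t \right)} into the left-hand side.
Derivatives of the ansatz:
  u_x = 2 A x + B e^{t} e^{x}
  u_t = B e^{t} e^{x} + C \cos{\left(t \right)}
Term by term:
  2/3·u·u_x = \frac{4 A^{2} x^{3}}{3} + \frac{2 A B x^{2} e^{t} e^{x}}{3} + \frac{4 A B x e^{t} e^{x}}{3} + \frac{4 A C x \sin{\left(t \right)}}{3} + \frac{2 B^{2} e^{2 t} e^{2 x}}{3} + \frac{2 B C e^{t} e^{x} \sin{\left(t \right)}}{3}
  1/3·u·u_t = \frac{A B x^{2} e^{t} e^{x}}{3} + \frac{A C x^{2} \cos{\left(t \right)}}{3} + \frac{B^{2} e^{2 t} e^{2 x}}{3} + \frac{B C e^{t} e^{x} \sin{\left(t \right)}}{3} + \frac{B C e^{t} e^{x} \cos{\left(t \right)}}{3} + \frac{C^{2} \sin{\left(t \right)} \cos{\left(t \right)}}{3}
So the left-hand side equals
  \frac{4 A^{2} x^{3}}{3} + A B x^{2} e^{t} e^{x} + \frac{4 A B x e^{t} e^{x}}{3} + \frac{A C x^{2} \cos{\left(t \right)}}{3} + \frac{4 A C x \sin{\left(t \right)}}{3} + B^{2} e^{2 t} e^{2 x} + B C e^{t} e^{x} \sin{\left(t \right)} + \frac{B C e^{t} e^{x} \cos{\left(t \right)}}{3} + \frac{C^{2} \sin{\left(t \right)} \cos{\left(t \right)}}{3}
This must equal f(x, t) identically; expanded, f = \frac{4 x^{3}}{3} - 3 x^{2} e^{t} e^{x} + \frac{2 x^{2} \cos{\left(t \right)}}{3} - 4 x e^{t} e^{x} + \frac{8 x \sin{\left(t \right)}}{3} + 9 e^{2 t} e^{2 x} - 6 e^{t} e^{x} \sin{\left(t \right)} - 2 e^{t} e^{x} \cos{\left(t \right)} + \frac{4 \sin{\left(t \right)} \cos{\left(t \right)}}{3}.
Matching coefficients of the independent functions:
  [x^{3}]:  \frac{4 A^{2}}{3} = \frac{4}{3}
  [x \sin{\left(t \right)}]:  \frac{4 A C}{3} = \frac{8}{3}
  [x^{2} \cos{\left(t \right)}]:  \frac{A C}{3} = \frac{2}{3}
  [e^{2 t} e^{2 x}]:  B^{2} = 9
  [\sin{\left(t \right)} \cos{\left(t \right)}]:  \frac{C^{2}}{3} = \frac{4}{3}
  [x e^{t} e^{x}]:  \frac{4 A B}{3} = -4
  [x^{2} e^{t} e^{x}]:  A B = -3
  [e^{t} e^{x} \sin{\left(t \right)}]:  B C = -6
  [e^{t} e^{x} \cos{\left(t \right)}]:  \frac{B C}{3} = -2
These equations allow (A, B, C) = (-1, 3, -2) or (1, -3, 2).
Impose the point condition(s):
  u(0, 0) = 3  ⟹  B = 3
Only A = -1, B = 3, C = -2 satisfies everything.
Hence u(x, t) = - x^{2} + 3 e^{t + x} - 2 \sin{\left(t \right)}.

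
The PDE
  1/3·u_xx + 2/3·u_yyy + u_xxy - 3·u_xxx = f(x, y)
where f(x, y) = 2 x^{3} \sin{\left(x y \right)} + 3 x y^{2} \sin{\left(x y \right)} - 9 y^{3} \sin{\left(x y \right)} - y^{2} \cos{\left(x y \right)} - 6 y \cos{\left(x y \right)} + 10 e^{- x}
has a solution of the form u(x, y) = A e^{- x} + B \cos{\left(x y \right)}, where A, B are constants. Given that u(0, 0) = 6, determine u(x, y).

Answer: u(x, y) = 3 \cos{\left(x y \right)} + 3 e^{- x}

Derivation:
Substitute the ansatz u = A e^{- x} + B \cos{\left(x y \right)} into the left-hand side.
Derivatives of the ansatz:
  u_xx = A e^{- x} - B y^{2} \cos{\left(x y \right)}
  u_yyy = B x^{3} \sin{\left(x y \right)}
  u_xxy = B x y^{2} \sin{\left(x y \right)} - 2 B y \cos{\left(x y \right)}
  u_xxx = - A e^{- x} + B y^{3} \sin{\left(x y \right)}
Term by term:
  1/3·u_xx = \frac{A e^{- x}}{3} - \frac{B y^{2} \cos{\left(x y \right)}}{3}
  2/3·u_yyy = \frac{2 B x^{3} \sin{\left(x y \right)}}{3}
  u_xxy = B x y^{2} \sin{\left(x y \right)} - 2 B y \cos{\left(x y \right)}
  -3·u_xxx = 3 A e^{- x} - 3 B y^{3} \sin{\left(x y \right)}
So the left-hand side equals
  \frac{10 A e^{- x}}{3} + \frac{2 B x^{3} \sin{\left(x y \right)}}{3} + B x y^{2} \sin{\left(x y \right)} - 3 B y^{3} \sin{\left(x y \right)} - \frac{B y^{2} \cos{\left(x y \right)}}{3} - 2 B y \cos{\left(x y \right)}
This must equal f(x, y) = 2 x^{3} \sin{\left(x y \right)} + 3 x y^{2} \sin{\left(x y \right)} - 9 y^{3} \sin{\left(x y \right)} - y^{2} \cos{\left(x y \right)} - 6 y \cos{\left(x y \right)} + 10 e^{- x} identically.
Matching coefficients of the independent functions:
  [x^{3} \sin{\left(x y \right)}]:  \frac{2 B}{3} = 2
  [y \cos{\left(x y \right)}]:  - 2 B = -6
  [y^{2} \cos{\left(x y \right)}]:  - \frac{B}{3} = -1
  [y^{3} \sin{\left(x y \right)}]:  - 3 B = -9
  [x y^{2} \sin{\left(x y \right)}]:  B = 3
  [e^{- x}]:  \frac{10 A}{3} = 10
Solving: A = 3, B = 3.
Check against the point condition:
  u(0, 0) = 6  ⟹  A + B = 6  ✓
Hence u(x, y) = 3 \cos{\left(x y \right)} + 3 e^{- x}.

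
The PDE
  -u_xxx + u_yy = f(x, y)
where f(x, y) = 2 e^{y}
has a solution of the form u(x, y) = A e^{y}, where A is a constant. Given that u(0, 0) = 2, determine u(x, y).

Substitute the ansatz u = A e^{y} into the left-hand side.
Derivatives of the ansatz:
  u_xxx = 0
  u_yy = A e^{y}
Term by term:
  -u_xxx = 0
  u_yy = A e^{y}
So the left-hand side equals
  A e^{y}
This must equal f(x, y) = 2 e^{y} identically.
Matching coefficients of the independent functions:
  [e^{y}]:  A = 2
Solving: A = 2.
Check against the point condition:
  u(0, 0) = 2  ⟹  A = 2  ✓
Hence u(x, y) = 2 e^{y}.

Answer: u(x, y) = 2 e^{y}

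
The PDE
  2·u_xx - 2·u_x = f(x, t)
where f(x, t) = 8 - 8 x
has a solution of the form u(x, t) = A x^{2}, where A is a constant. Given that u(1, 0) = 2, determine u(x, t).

Substitute the ansatz u = A x^{2} into the left-hand side.
Derivatives of the ansatz:
  u_xx = 2 A
  u_x = 2 A x
Term by term:
  2·u_xx = 4 A
  -2·u_x = - 4 A x
So the left-hand side equals
  - 4 A x + 4 A
This must equal f(x, t) = 8 - 8 x identically.
Matching coefficients of the independent functions:
  [constant term]:  4 A = 8
  [x]:  - 4 A = -8
Solving: A = 2.
Check against the point condition:
  u(1, 0) = 2  ⟹  A = 2  ✓
Hence u(x, t) = 2 x^{2}.

Answer: u(x, t) = 2 x^{2}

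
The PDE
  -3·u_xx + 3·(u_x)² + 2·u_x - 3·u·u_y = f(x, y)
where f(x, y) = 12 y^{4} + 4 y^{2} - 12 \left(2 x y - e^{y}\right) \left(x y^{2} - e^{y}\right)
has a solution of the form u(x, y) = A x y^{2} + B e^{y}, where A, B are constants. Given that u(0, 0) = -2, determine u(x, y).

Substitute the ansatz u = A x y^{2} + B e^{y} into the left-hand side.
Derivatives of the ansatz:
  u_xx = 0
  u_x = A y^{2}
  u_y = 2 A x y + B e^{y}
Term by term:
  -3·u_xx = 0
  3·(u_x)² = 3 A^{2} y^{4}
  2·u_x = 2 A y^{2}
  -3·u·u_y = - 6 A^{2} x^{2} y^{3} - 3 A B x y^{2} e^{y} - 6 A B x y e^{y} - 3 B^{2} e^{2 y}
So the left-hand side equals
  - 6 A^{2} x^{2} y^{3} + 3 A^{2} y^{4} - 3 A B x y^{2} e^{y} - 6 A B x y e^{y} + 2 A y^{2} - 3 B^{2} e^{2 y}
This must equal f(x, y) identically; expanded, f = - 24 x^{2} y^{3} + 12 x y^{2} e^{y} + 24 x y e^{y} + 12 y^{4} + 4 y^{2} - 12 e^{2 y}.
Matching coefficients of the independent functions:
  [y^{2}]:  2 A = 4
  [y^{4}]:  3 A^{2} = 12
  [x^{2} y^{3}]:  - 6 A^{2} = -24
  [x y e^{y}]:  - 6 A B = 24
  [x y^{2} e^{y}]:  - 3 A B = 12
  [e^{2 y}]:  - 3 B^{2} = -12
Solving: A = 2, B = -2.
Check against the point condition:
  u(0, 0) = -2  ⟹  B = -2  ✓
Hence u(x, y) = 2 x y^{2} - 2 e^{y}.

Answer: u(x, y) = 2 x y^{2} - 2 e^{y}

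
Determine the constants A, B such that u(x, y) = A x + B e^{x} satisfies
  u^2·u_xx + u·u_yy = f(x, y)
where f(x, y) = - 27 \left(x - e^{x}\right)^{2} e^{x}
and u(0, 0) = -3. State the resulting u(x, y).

Substitute the ansatz u = A x + B e^{x} into the left-hand side.
Derivatives of the ansatz:
  u_xx = B e^{x}
  u_yy = 0
Term by term:
  u^2·u_xx = A^{2} B x^{2} e^{x} + 2 A B^{2} x e^{2 x} + B^{3} e^{3 x}
  u·u_yy = 0
So the left-hand side equals
  A^{2} B x^{2} e^{x} + 2 A B^{2} x e^{2 x} + B^{3} e^{3 x}
This must equal f(x, y) identically; expanded, f = - 27 x^{2} e^{x} + 54 x e^{2 x} - 27 e^{3 x}.
Matching coefficients of the independent functions:
  [x e^{2 x}]:  2 A B^{2} = 54
  [x^{2} e^{x}]:  A^{2} B = -27
  [e^{3 x}]:  B^{3} = -27
Solving: A = 3, B = -3.
Check against the point condition:
  u(0, 0) = -3  ⟹  B = -3  ✓
Hence u(x, y) = 3 x - 3 e^{x}.

Answer: u(x, y) = 3 x - 3 e^{x}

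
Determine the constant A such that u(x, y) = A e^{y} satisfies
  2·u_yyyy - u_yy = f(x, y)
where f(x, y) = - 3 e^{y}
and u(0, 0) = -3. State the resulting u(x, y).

Substitute the ansatz u = A e^{y} into the left-hand side.
Derivatives of the ansatz:
  u_yyyy = A e^{y}
  u_yy = A e^{y}
Term by term:
  2·u_yyyy = 2 A e^{y}
  -u_yy = - A e^{y}
So the left-hand side equals
  A e^{y}
This must equal f(x, y) = - 3 e^{y} identically.
Matching coefficients of the independent functions:
  [e^{y}]:  A = -3
Solving: A = -3.
Check against the point condition:
  u(0, 0) = -3  ⟹  A = -3  ✓
Hence u(x, y) = - 3 e^{y}.

Answer: u(x, y) = - 3 e^{y}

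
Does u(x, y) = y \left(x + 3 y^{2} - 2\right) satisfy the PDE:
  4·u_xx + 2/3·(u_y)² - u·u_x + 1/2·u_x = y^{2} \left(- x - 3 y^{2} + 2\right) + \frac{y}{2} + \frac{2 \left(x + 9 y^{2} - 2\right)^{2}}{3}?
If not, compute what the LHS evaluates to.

Evaluate each term of the left-hand side for u = y \left(x + 3 y^{2} - 2\right).
Derivatives:
  u_xx = 0
  u_y = x + 9 y^{2} - 2
  u_x = y
Terms:
  4·u_xx = 0
  2/3·(u_y)² = \frac{2 \left(x + 9 y^{2} - 2\right)^{2}}{3}
  -u·u_x = y^{2} \left(- x - 3 y^{2} + 2\right)
  1/2·u_x = \frac{y}{2}
Sum: LHS = y^{2} \left(- x - 3 y^{2} + 2\right) + \frac{y}{2} + \frac{2 \left(x + 9 y^{2} - 2\right)^{2}}{3}
This is exactly the given right-hand side, so u is a solution.

Answer: Yes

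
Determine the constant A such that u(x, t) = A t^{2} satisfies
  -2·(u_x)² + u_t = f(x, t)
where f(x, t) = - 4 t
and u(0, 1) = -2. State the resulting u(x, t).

Answer: u(x, t) = - 2 t^{2}

Derivation:
Substitute the ansatz u = A t^{2} into the left-hand side.
Derivatives of the ansatz:
  u_x = 0
  u_t = 2 A t
Term by term:
  -2·(u_x)² = 0
  u_t = 2 A t
So the left-hand side equals
  2 A t
This must equal f(x, t) = - 4 t identically.
Matching coefficients of the independent functions:
  [t]:  2 A = -4
Solving: A = -2.
Check against the point condition:
  u(0, 1) = -2  ⟹  A = -2  ✓
Hence u(x, t) = - 2 t^{2}.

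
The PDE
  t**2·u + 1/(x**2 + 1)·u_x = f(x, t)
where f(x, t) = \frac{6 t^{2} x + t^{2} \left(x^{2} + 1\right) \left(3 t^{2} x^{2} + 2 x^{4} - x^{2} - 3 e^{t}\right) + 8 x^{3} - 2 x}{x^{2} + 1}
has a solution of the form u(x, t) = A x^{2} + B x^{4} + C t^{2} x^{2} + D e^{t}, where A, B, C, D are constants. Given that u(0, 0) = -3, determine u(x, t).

Substitute the ansatz u = A x^{2} + B x^{4} + C t^{2} x^{2} + D e^{t} into the left-hand side.
Derivatives of the ansatz:
  u_x = 2 A x + 4 B x^{3} + 2 C t^{2} x
Term by term:
  t**2·u = A t^{2} x^{2} + B t^{2} x^{4} + C t^{4} x^{2} + D t^{2} e^{t}
  1/(x**2 + 1)·u_x = \frac{2 A x}{x^{2} + 1} + \frac{4 B x^{3}}{x^{2} + 1} + \frac{2 C t^{2} x}{x^{2} + 1}
So the left-hand side equals
  A t^{2} x^{2} + \frac{2 A x}{x^{2} + 1} + B t^{2} x^{4} + \frac{4 B x^{3}}{x^{2} + 1} + C t^{4} x^{2} + \frac{2 C t^{2} x}{x^{2} + 1} + D t^{2} e^{t}
This must equal f(x, t) identically; expanded, f = 3 t^{4} x^{2} + 2 t^{2} x^{4} - t^{2} x^{2} + \frac{6 t^{2} x}{x^{2} + 1} - 3 t^{2} e^{t} + \frac{8 x^{3}}{x^{2} + 1} - \frac{2 x}{x^{2} + 1}.
Matching coefficients of the independent functions:
  [t^{2} x^{2}]:  A = -1
  [t^{2} x^{4}]:  B = 2
  [t^{2} e^{t}]:  D = -3
  [t^{4} x^{2}]:  C = 3
  [\frac{x}{x^{2} + 1}]:  2 A = -2
  [\frac{x^{3}}{x^{2} + 1}]:  4 B = 8
  [\frac{t^{2} x}{x^{2} + 1}]:  2 C = 6
Solving: A = -1, B = 2, C = 3, D = -3.
Check against the point condition:
  u(0, 0) = -3  ⟹  D = -3  ✓
Hence u(x, t) = 3 t^{2} x^{2} + 2 x^{4} - x^{2} - 3 e^{t}.

Answer: u(x, t) = 3 t^{2} x^{2} + 2 x^{4} - x^{2} - 3 e^{t}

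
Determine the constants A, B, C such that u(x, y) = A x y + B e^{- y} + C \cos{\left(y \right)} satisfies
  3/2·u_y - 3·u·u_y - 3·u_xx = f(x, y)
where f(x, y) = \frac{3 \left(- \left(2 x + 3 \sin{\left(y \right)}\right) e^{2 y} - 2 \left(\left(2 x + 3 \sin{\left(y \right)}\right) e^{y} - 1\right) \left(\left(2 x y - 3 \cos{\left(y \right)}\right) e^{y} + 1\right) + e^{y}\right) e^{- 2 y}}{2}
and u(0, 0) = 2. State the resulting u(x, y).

Substitute the ansatz u = A x y + B e^{- y} + C \cos{\left(y \right)} into the left-hand side.
Derivatives of the ansatz:
  u_y = A x - B e^{- y} - C \sin{\left(y \right)}
  u_xx = 0
Term by term:
  3/2·u_y = \frac{3 A x}{2} - \frac{3 B e^{- y}}{2} - \frac{3 C \sin{\left(y \right)}}{2}
  -3·u·u_y = - 3 A^{2} x^{2} y + 3 A B x y e^{- y} - 3 A B x e^{- y} + 3 A C x y \sin{\left(y \right)} - 3 A C x \cos{\left(y \right)} + 3 B^{2} e^{- 2 y} + 3 B C e^{- y} \sin{\left(y \right)} + 3 B C e^{- y} \cos{\left(y \right)} + 3 C^{2} \sin{\left(y \right)} \cos{\left(y \right)}
  -3·u_xx = 0
So the left-hand side equals
  - 3 A^{2} x^{2} y + 3 A B x y e^{- y} - 3 A B x e^{- y} + 3 A C x y \sin{\left(y \right)} - 3 A C x \cos{\left(y \right)} + \frac{3 A x}{2} + 3 B^{2} e^{- 2 y} + 3 B C e^{- y} \sin{\left(y \right)} + 3 B C e^{- y} \cos{\left(y \right)} - \frac{3 B e^{- y}}{2} + 3 C^{2} \sin{\left(y \right)} \cos{\left(y \right)} - \frac{3 C \sin{\left(y \right)}}{2}
This must equal f(x, y) identically; expanded, f = - 12 x^{2} y - 18 x y \sin{\left(y \right)} + 6 x y e^{- y} + 18 x \cos{\left(y \right)} - 3 x - 6 x e^{- y} + 27 \sin{\left(y \right)} \cos{\left(y \right)} - \frac{9 \sin{\left(y \right)}}{2} - 9 e^{- y} \sin{\left(y \right)} - 9 e^{- y} \cos{\left(y \right)} + \frac{3 e^{- y}}{2} + 3 e^{- 2 y}.
Matching coefficients of the independent functions:
  [x]:  \frac{3 A}{2} = -3
  [x e^{- y}]:  - 3 A B = -6
  [x \cos{\left(y \right)}]:  - 3 A C = 18
  [x^{2} y]:  - 3 A^{2} = -12
  [e^{- y} \sin{\left(y \right)}, e^{- y} \cos{\left(y \right)}]:  3 B C = -9
  [\sin{\left(y \right)} \cos{\left(y \right)}]:  3 C^{2} = 27
  [x y e^{- y}]:  3 A B = 6
  [x y \sin{\left(y \right)}]:  3 A C = -18
  [e^{- 2 y}]:  3 B^{2} = 3
  [e^{- y}]:  - \frac{3 B}{2} = \frac{3}{2}
  [\sin{\left(y \right)}]:  - \frac{3 C}{2} = - \frac{9}{2}
Solving: A = -2, B = -1, C = 3.
Check against the point condition:
  u(0, 0) = 2  ⟹  B + C = 2  ✓
Hence u(x, y) = - 2 x y + 3 \cos{\left(y \right)} - e^{- y}.

Answer: u(x, y) = - 2 x y + 3 \cos{\left(y \right)} - e^{- y}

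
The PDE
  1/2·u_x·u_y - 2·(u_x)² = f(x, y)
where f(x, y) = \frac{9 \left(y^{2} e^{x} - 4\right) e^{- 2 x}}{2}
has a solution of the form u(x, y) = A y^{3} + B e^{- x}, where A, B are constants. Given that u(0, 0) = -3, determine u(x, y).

Substitute the ansatz u = A y^{3} + B e^{- x} into the left-hand side.
Derivatives of the ansatz:
  u_x = - B e^{- x}
  u_y = 3 A y^{2}
Term by term:
  1/2·u_x·u_y = - \frac{3 A B y^{2} e^{- x}}{2}
  -2·(u_x)² = - 2 B^{2} e^{- 2 x}
So the left-hand side equals
  - \frac{3 A B y^{2} e^{- x}}{2} - 2 B^{2} e^{- 2 x}
This must equal f(x, y) = \frac{9 \left(y^{2} e^{x} - 4\right) e^{- 2 x}}{2} identically.
Matching coefficients of the independent functions:
  [y^{2} e^{- x}]:  - \frac{3 A B}{2} = \frac{9}{2}
  [e^{- 2 x}]:  - 2 B^{2} = -18
These equations allow (A, B) = (-1, 3) or (1, -3).
Impose the point condition(s):
  u(0, 0) = -3  ⟹  B = -3
Only A = 1, B = -3 satisfies everything.
Hence u(x, y) = y^{3} - 3 e^{- x}.

Answer: u(x, y) = y^{3} - 3 e^{- x}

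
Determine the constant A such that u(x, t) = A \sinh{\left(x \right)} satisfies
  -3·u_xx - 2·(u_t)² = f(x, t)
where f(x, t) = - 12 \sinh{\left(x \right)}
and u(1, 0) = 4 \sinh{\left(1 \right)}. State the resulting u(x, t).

Answer: u(x, t) = 4 \sinh{\left(x \right)}

Derivation:
Substitute the ansatz u = A \sinh{\left(x \right)} into the left-hand side.
Derivatives of the ansatz:
  u_xx = A \sinh{\left(x \right)}
  u_t = 0
Term by term:
  -3·u_xx = - 3 A \sinh{\left(x \right)}
  -2·(u_t)² = 0
So the left-hand side equals
  - 3 A \sinh{\left(x \right)}
This must equal f(x, t) = - 12 \sinh{\left(x \right)} identically.
Matching coefficients of the independent functions:
  [\sinh{\left(x \right)}]:  - 3 A = -12
Solving: A = 4.
Check against the point condition:
  u(1, 0) = 4 \sinh{\left(1 \right)}  ⟹  A \sinh{\left(1 \right)} = 4 \sinh{\left(1 \right)}  ✓
Hence u(x, t) = 4 \sinh{\left(x \right)}.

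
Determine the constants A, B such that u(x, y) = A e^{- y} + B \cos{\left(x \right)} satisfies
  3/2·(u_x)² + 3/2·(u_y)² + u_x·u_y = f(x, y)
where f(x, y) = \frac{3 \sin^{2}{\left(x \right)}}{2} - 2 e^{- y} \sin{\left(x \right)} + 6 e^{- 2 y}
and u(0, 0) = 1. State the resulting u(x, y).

Answer: u(x, y) = - \cos{\left(x \right)} + 2 e^{- y}

Derivation:
Substitute the ansatz u = A e^{- y} + B \cos{\left(x \right)} into the left-hand side.
Derivatives of the ansatz:
  u_x = - B \sin{\left(x \right)}
  u_y = - A e^{- y}
Term by term:
  3/2·(u_x)² = \frac{3 B^{2} \sin^{2}{\left(x \right)}}{2}
  3/2·(u_y)² = \frac{3 A^{2} e^{- 2 y}}{2}
  u_x·u_y = A B e^{- y} \sin{\left(x \right)}
So the left-hand side equals
  \frac{3 A^{2} e^{- 2 y}}{2} + A B e^{- y} \sin{\left(x \right)} + \frac{3 B^{2} \sin^{2}{\left(x \right)}}{2}
This must equal f(x, y) = \frac{3 \sin^{2}{\left(x \right)}}{2} - 2 e^{- y} \sin{\left(x \right)} + 6 e^{- 2 y} identically.
Matching coefficients of the independent functions:
  [e^{- y} \sin{\left(x \right)}]:  A B = -2
  [e^{- 2 y}]:  \frac{3 A^{2}}{2} = 6
  [\sin^{2}{\left(x \right)}]:  \frac{3 B^{2}}{2} = \frac{3}{2}
These equations allow (A, B) = (-2, 1) or (2, -1).
Impose the point condition(s):
  u(0, 0) = 1  ⟹  A + B = 1
Only A = 2, B = -1 satisfies everything.
Hence u(x, y) = - \cos{\left(x \right)} + 2 e^{- y}.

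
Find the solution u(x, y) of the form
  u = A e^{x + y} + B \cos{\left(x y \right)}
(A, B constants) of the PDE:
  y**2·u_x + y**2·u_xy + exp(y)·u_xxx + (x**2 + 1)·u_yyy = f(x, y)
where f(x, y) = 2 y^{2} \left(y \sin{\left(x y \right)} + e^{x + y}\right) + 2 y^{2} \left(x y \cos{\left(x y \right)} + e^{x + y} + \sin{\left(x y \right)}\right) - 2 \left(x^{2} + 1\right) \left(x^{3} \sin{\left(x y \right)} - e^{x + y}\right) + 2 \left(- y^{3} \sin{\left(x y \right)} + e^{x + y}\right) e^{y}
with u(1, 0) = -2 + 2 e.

Substitute the ansatz u = A e^{x + y} + B \cos{\left(x y \right)} into the left-hand side.
Derivatives of the ansatz:
  u_x = A e^{x} e^{y} - B y \sin{\left(x y \right)}
  u_xy = A e^{x} e^{y} - B x y \cos{\left(x y \right)} - B \sin{\left(x y \right)}
  u_xxx = A e^{x} e^{y} + B y^{3} \sin{\left(x y \right)}
  u_yyy = A e^{x} e^{y} + B x^{3} \sin{\left(x y \right)}
Term by term:
  y**2·u_x = A y^{2} e^{x} e^{y} - B y^{3} \sin{\left(x y \right)}
  y**2·u_xy = A y^{2} e^{x} e^{y} - B x y^{3} \cos{\left(x y \right)} - B y^{2} \sin{\left(x y \right)}
  exp(y)·u_xxx = A e^{x} e^{2 y} + B y^{3} e^{y} \sin{\left(x y \right)}
  (x**2 + 1)·u_yyy = A x^{2} e^{x} e^{y} + A e^{x} e^{y} + B x^{5} \sin{\left(x y \right)} + B x^{3} \sin{\left(x y \right)}
So the left-hand side equals
  A x^{2} e^{x} e^{y} + 2 A y^{2} e^{x} e^{y} + A e^{x} e^{2 y} + A e^{x} e^{y} + B x^{5} \sin{\left(x y \right)} + B x^{3} \sin{\left(x y \right)} - B x y^{3} \cos{\left(x y \right)} + B y^{3} e^{y} \sin{\left(x y \right)} - B y^{3} \sin{\left(x y \right)} - B y^{2} \sin{\left(x y \right)}
This must equal f(x, y) identically; expanded, f = - 2 x^{5} \sin{\left(x y \right)} - 2 x^{3} \sin{\left(x y \right)} + 2 x^{2} e^{x} e^{y} + 2 x y^{3} \cos{\left(x y \right)} - 2 y^{3} e^{y} \sin{\left(x y \right)} + 2 y^{3} \sin{\left(x y \right)} + 4 y^{2} e^{x} e^{y} + 2 y^{2} \sin{\left(x y \right)} + 2 e^{x} e^{2 y} + 2 e^{x} e^{y}.
Matching coefficients of the independent functions:
  [x^{3} \sin{\left(x y \right)}, x^{5} \sin{\left(x y \right)}, y^{3} e^{y} \sin{\left(x y \right)}]:  B = -2
  [y^{2} \sin{\left(x y \right)}, y^{3} \sin{\left(x y \right)}, x y^{3} \cos{\left(x y \right)}]:  - B = 2
  [e^{x} e^{y}, e^{x} e^{2 y}, x^{2} e^{x} e^{y}]:  A = 2
  [y^{2} e^{x} e^{y}]:  2 A = 4
Solving: A = 2, B = -2.
Check against the point condition:
  u(1, 0) = -2 + 2 e  ⟹  e A + B = -2 + 2 e  ✓
Hence u(x, y) = 2 e^{x + y} - 2 \cos{\left(x y \right)}.

Answer: u(x, y) = 2 e^{x + y} - 2 \cos{\left(x y \right)}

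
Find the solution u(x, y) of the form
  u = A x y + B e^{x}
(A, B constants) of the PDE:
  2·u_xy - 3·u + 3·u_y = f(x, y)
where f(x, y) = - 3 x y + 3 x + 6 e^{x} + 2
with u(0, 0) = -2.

Substitute the ansatz u = A x y + B e^{x} into the left-hand side.
Derivatives of the ansatz:
  u_xy = A
  u_y = A x
Term by term:
  2·u_xy = 2 A
  -3·u = - 3 A x y - 3 B e^{x}
  3·u_y = 3 A x
So the left-hand side equals
  - 3 A x y + 3 A x + 2 A - 3 B e^{x}
This must equal f(x, y) = - 3 x y + 3 x + 6 e^{x} + 2 identically.
Matching coefficients of the independent functions:
  [constant term]:  2 A = 2
  [x]:  3 A = 3
  [x y]:  - 3 A = -3
  [e^{x}]:  - 3 B = 6
Solving: A = 1, B = -2.
Check against the point condition:
  u(0, 0) = -2  ⟹  B = -2  ✓
Hence u(x, y) = x y - 2 e^{x}.

Answer: u(x, y) = x y - 2 e^{x}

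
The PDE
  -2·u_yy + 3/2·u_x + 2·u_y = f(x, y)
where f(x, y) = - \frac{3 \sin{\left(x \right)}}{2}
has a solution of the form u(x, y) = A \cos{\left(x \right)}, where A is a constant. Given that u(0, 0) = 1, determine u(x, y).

Answer: u(x, y) = \cos{\left(x \right)}

Derivation:
Substitute the ansatz u = A \cos{\left(x \right)} into the left-hand side.
Derivatives of the ansatz:
  u_yy = 0
  u_x = - A \sin{\left(x \right)}
  u_y = 0
Term by term:
  -2·u_yy = 0
  3/2·u_x = - \frac{3 A \sin{\left(x \right)}}{2}
  2·u_y = 0
So the left-hand side equals
  - \frac{3 A \sin{\left(x \right)}}{2}
This must equal f(x, y) = - \frac{3 \sin{\left(x \right)}}{2} identically.
Matching coefficients of the independent functions:
  [\sin{\left(x \right)}]:  - \frac{3 A}{2} = - \frac{3}{2}
Solving: A = 1.
Check against the point condition:
  u(0, 0) = 1  ⟹  A = 1  ✓
Hence u(x, y) = \cos{\left(x \right)}.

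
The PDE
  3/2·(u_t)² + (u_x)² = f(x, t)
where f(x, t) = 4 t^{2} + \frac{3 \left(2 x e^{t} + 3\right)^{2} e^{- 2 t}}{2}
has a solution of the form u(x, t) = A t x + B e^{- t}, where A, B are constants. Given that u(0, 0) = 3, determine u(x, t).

Substitute the ansatz u = A t x + B e^{- t} into the left-hand side.
Derivatives of the ansatz:
  u_t = A x - B e^{- t}
  u_x = A t
Term by term:
  3/2·(u_t)² = \frac{3 A^{2} x^{2}}{2} - 3 A B x e^{- t} + \frac{3 B^{2} e^{- 2 t}}{2}
  (u_x)² = A^{2} t^{2}
So the left-hand side equals
  A^{2} t^{2} + \frac{3 A^{2} x^{2}}{2} - 3 A B x e^{- t} + \frac{3 B^{2} e^{- 2 t}}{2}
This must equal f(x, t) identically; expanded, f = 4 t^{2} + 6 x^{2} + 18 x e^{- t} + \frac{27 e^{- 2 t}}{2}.
Matching coefficients of the independent functions:
  [t^{2}]:  A^{2} = 4
  [x^{2}]:  \frac{3 A^{2}}{2} = 6
  [x e^{- t}]:  - 3 A B = 18
  [e^{- 2 t}]:  \frac{3 B^{2}}{2} = \frac{27}{2}
These equations allow (A, B) = (-2, 3) or (2, -3).
Impose the point condition(s):
  u(0, 0) = 3  ⟹  B = 3
Only A = -2, B = 3 satisfies everything.
Hence u(x, t) = - 2 t x + 3 e^{- t}.

Answer: u(x, t) = - 2 t x + 3 e^{- t}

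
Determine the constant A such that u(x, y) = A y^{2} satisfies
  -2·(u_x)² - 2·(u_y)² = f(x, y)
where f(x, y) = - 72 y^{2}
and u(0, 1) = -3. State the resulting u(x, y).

Answer: u(x, y) = - 3 y^{2}

Derivation:
Substitute the ansatz u = A y^{2} into the left-hand side.
Derivatives of the ansatz:
  u_x = 0
  u_y = 2 A y
Term by term:
  -2·(u_x)² = 0
  -2·(u_y)² = - 8 A^{2} y^{2}
So the left-hand side equals
  - 8 A^{2} y^{2}
This must equal f(x, y) = - 72 y^{2} identically.
Matching coefficients of the independent functions:
  [y^{2}]:  - 8 A^{2} = -72
These equations allow (A) = (-3) or (3).
Impose the point condition(s):
  u(0, 1) = -3  ⟹  A = -3
Only A = -3 satisfies everything.
Hence u(x, y) = - 3 y^{2}.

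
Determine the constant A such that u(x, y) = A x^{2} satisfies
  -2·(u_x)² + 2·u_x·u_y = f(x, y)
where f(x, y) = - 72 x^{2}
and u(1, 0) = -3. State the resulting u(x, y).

Substitute the ansatz u = A x^{2} into the left-hand side.
Derivatives of the ansatz:
  u_x = 2 A x
  u_y = 0
Term by term:
  -2·(u_x)² = - 8 A^{2} x^{2}
  2·u_x·u_y = 0
So the left-hand side equals
  - 8 A^{2} x^{2}
This must equal f(x, y) = - 72 x^{2} identically.
Matching coefficients of the independent functions:
  [x^{2}]:  - 8 A^{2} = -72
These equations allow (A) = (-3) or (3).
Impose the point condition(s):
  u(1, 0) = -3  ⟹  A = -3
Only A = -3 satisfies everything.
Hence u(x, y) = - 3 x^{2}.

Answer: u(x, y) = - 3 x^{2}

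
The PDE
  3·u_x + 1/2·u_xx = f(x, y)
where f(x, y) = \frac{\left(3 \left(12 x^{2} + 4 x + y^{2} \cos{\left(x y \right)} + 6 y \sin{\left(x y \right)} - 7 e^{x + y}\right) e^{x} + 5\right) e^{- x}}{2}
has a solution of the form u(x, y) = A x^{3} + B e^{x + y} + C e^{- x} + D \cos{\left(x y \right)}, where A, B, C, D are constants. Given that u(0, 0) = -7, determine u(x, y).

Substitute the ansatz u = A x^{3} + B e^{x + y} + C e^{- x} + D \cos{\left(x y \right)} into the left-hand side.
Derivatives of the ansatz:
  u_x = 3 A x^{2} + B e^{x} e^{y} - C e^{- x} - D y \sin{\left(x y \right)}
  u_xx = 6 A x + B e^{x} e^{y} + C e^{- x} - D y^{2} \cos{\left(x y \right)}
Term by term:
  3·u_x = 9 A x^{2} + 3 B e^{x} e^{y} - 3 C e^{- x} - 3 D y \sin{\left(x y \right)}
  1/2·u_xx = 3 A x + \frac{B e^{x} e^{y}}{2} + \frac{C e^{- x}}{2} - \frac{D y^{2} \cos{\left(x y \right)}}{2}
So the left-hand side equals
  9 A x^{2} + 3 A x + \frac{7 B e^{x} e^{y}}{2} - \frac{5 C e^{- x}}{2} - \frac{D y^{2} \cos{\left(x y \right)}}{2} - 3 D y \sin{\left(x y \right)}
This must equal f(x, y) identically; expanded, f = 18 x^{2} + 6 x + \frac{3 y^{2} \cos{\left(x y \right)}}{2} + 9 y \sin{\left(x y \right)} - \frac{21 e^{x} e^{y}}{2} + \frac{5 e^{- x}}{2}.
Matching coefficients of the independent functions:
  [x]:  3 A = 6
  [x^{2}]:  9 A = 18
  [y \sin{\left(x y \right)}]:  - 3 D = 9
  [y^{2} \cos{\left(x y \right)}]:  - \frac{D}{2} = \frac{3}{2}
  [e^{x} e^{y}]:  \frac{7 B}{2} = - \frac{21}{2}
  [e^{- x}]:  - \frac{5 C}{2} = \frac{5}{2}
Solving: A = 2, B = -3, C = -1, D = -3.
Check against the point condition:
  u(0, 0) = -7  ⟹  B + C + D = -7  ✓
Hence u(x, y) = 2 x^{3} - 3 e^{x + y} - 3 \cos{\left(x y \right)} - e^{- x}.

Answer: u(x, y) = 2 x^{3} - 3 e^{x + y} - 3 \cos{\left(x y \right)} - e^{- x}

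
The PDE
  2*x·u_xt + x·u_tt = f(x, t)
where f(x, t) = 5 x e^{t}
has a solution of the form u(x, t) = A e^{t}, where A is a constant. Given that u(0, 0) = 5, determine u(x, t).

Answer: u(x, t) = 5 e^{t}

Derivation:
Substitute the ansatz u = A e^{t} into the left-hand side.
Derivatives of the ansatz:
  u_xt = 0
  u_tt = A e^{t}
Term by term:
  2*x·u_xt = 0
  x·u_tt = A x e^{t}
So the left-hand side equals
  A x e^{t}
This must equal f(x, t) = 5 x e^{t} identically.
Matching coefficients of the independent functions:
  [x e^{t}]:  A = 5
Solving: A = 5.
Check against the point condition:
  u(0, 0) = 5  ⟹  A = 5  ✓
Hence u(x, t) = 5 e^{t}.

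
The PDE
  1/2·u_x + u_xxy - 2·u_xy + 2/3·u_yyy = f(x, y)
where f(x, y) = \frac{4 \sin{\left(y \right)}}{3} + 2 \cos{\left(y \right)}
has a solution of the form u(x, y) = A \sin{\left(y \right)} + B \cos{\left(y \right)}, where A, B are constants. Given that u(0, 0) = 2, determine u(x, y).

Substitute the ansatz u = A \sin{\left(y \right)} + B \cos{\left(y \right)} into the left-hand side.
Derivatives of the ansatz:
  u_x = 0
  u_xxy = 0
  u_xy = 0
  u_yyy = - A \cos{\left(y \right)} + B \sin{\left(y \right)}
Term by term:
  1/2·u_x = 0
  u_xxy = 0
  -2·u_xy = 0
  2/3·u_yyy = - \frac{2 A \cos{\left(y \right)}}{3} + \frac{2 B \sin{\left(y \right)}}{3}
So the left-hand side equals
  - \frac{2 A \cos{\left(y \right)}}{3} + \frac{2 B \sin{\left(y \right)}}{3}
This must equal f(x, y) = \frac{4 \sin{\left(y \right)}}{3} + 2 \cos{\left(y \right)} identically.
Matching coefficients of the independent functions:
  [\sin{\left(y \right)}]:  \frac{2 B}{3} = \frac{4}{3}
  [\cos{\left(y \right)}]:  - \frac{2 A}{3} = 2
Solving: A = -3, B = 2.
Check against the point condition:
  u(0, 0) = 2  ⟹  B = 2  ✓
Hence u(x, y) = - 3 \sin{\left(y \right)} + 2 \cos{\left(y \right)}.

Answer: u(x, y) = - 3 \sin{\left(y \right)} + 2 \cos{\left(y \right)}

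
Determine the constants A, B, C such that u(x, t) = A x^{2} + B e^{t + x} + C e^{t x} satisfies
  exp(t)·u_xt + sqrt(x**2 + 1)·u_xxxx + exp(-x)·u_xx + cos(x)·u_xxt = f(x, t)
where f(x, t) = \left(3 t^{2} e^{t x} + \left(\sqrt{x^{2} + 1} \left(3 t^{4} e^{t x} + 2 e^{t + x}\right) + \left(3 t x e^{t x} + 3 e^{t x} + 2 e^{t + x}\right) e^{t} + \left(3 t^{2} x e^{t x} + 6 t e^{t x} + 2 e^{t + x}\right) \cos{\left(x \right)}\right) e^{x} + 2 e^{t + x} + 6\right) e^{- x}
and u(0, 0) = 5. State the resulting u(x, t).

Substitute the ansatz u = A x^{2} + B e^{t + x} + C e^{t x} into the left-hand side.
Derivatives of the ansatz:
  u_xt = B e^{t} e^{x} + C t x e^{t x} + C e^{t x}
  u_xxxx = B e^{t} e^{x} + C t^{4} e^{t x}
  u_xx = 2 A + B e^{t} e^{x} + C t^{2} e^{t x}
  u_xxt = B e^{t} e^{x} + C t^{2} x e^{t x} + 2 C t e^{t x}
Term by term:
  exp(t)·u_xt = B e^{2 t} e^{x} + C t x e^{t} e^{t x} + C e^{t} e^{t x}
  sqrt(x**2 + 1)·u_xxxx = B \sqrt{x^{2} + 1} e^{t} e^{x} + C t^{4} \sqrt{x^{2} + 1} e^{t x}
  exp(-x)·u_xx = 2 A e^{- x} + B e^{t} + C t^{2} e^{- x} e^{t x}
  cos(x)·u_xxt = B e^{t} e^{x} \cos{\left(x \right)} + C t^{2} x e^{t x} \cos{\left(x \right)} + 2 C t e^{t x} \cos{\left(x \right)}
So the left-hand side equals
  2 A e^{- x} + B \sqrt{x^{2} + 1} e^{t} e^{x} + B e^{2 t} e^{x} + B e^{t} e^{x} \cos{\left(x \right)} + B e^{t} + C t^{4} \sqrt{x^{2} + 1} e^{t x} + C t^{2} x e^{t x} \cos{\left(x \right)} + C t^{2} e^{- x} e^{t x} + C t x e^{t} e^{t x} + 2 C t e^{t x} \cos{\left(x \right)} + C e^{t} e^{t x}
This must equal f(x, t) identically; expanded, f = 3 t^{4} \sqrt{x^{2} + 1} e^{t x} + 3 t^{2} x e^{t x} \cos{\left(x \right)} + 3 t^{2} e^{- x} e^{t x} + 3 t x e^{t} e^{t x} + 6 t e^{t x} \cos{\left(x \right)} + 2 \sqrt{x^{2} + 1} e^{t} e^{x} + 2 e^{2 t} e^{x} + 2 e^{t} e^{x} \cos{\left(x \right)} + 3 e^{t} e^{t x} + 2 e^{t} + 6 e^{- x}.
Matching coefficients of the independent functions:
  [e^{t} e^{t x}, t^{2} e^{- x} e^{t x}, t^{4} \sqrt{x^{2} + 1} e^{t x}, t x e^{t} e^{t x}, …]:  C = 3
  [e^{2 t} e^{x}, \sqrt{x^{2} + 1} e^{t} e^{x}, e^{t} e^{x} \cos{\left(x \right)}, e^{t}]:  B = 2
  [t e^{t x} \cos{\left(x \right)}]:  2 C = 6
  [e^{- x}]:  2 A = 6
Solving: A = 3, B = 2, C = 3.
Check against the point condition:
  u(0, 0) = 5  ⟹  B + C = 5  ✓
Hence u(x, t) = 3 x^{2} + 3 e^{t x} + 2 e^{t + x}.

Answer: u(x, t) = 3 x^{2} + 3 e^{t x} + 2 e^{t + x}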